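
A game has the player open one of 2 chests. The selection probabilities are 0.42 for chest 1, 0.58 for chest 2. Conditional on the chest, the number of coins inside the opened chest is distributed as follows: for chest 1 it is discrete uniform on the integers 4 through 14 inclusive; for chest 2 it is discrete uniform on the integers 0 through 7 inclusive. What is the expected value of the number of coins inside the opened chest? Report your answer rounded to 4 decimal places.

5.8100

Component means — 1: 9; 2: 3.5.
E[X] = 0.42·9 + 0.58·3.5 = 5.81.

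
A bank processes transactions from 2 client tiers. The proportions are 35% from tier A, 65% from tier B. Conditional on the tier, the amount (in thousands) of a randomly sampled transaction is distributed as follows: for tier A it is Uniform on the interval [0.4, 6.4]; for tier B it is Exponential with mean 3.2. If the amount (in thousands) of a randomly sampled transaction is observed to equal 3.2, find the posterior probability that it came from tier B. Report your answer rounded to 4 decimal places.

Likelihoods f(3.2 | ·): A: 0.166667; B: 0.114962.
Posterior ∝ prior × likelihood. Numerator for B: 0.65·0.114962 = 0.0747255.
Normalizing constant: 0.35·0.166667 + 0.65·0.114962 = 0.133059.
P(B | observation) = 0.0747255 / 0.133059 = 0.561597.

0.5616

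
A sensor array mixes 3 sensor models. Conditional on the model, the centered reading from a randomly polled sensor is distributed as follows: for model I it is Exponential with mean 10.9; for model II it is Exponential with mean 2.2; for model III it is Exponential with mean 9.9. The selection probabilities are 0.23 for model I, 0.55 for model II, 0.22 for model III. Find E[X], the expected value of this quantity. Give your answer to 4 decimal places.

Component means — I: 10.9; II: 2.2; III: 9.9.
E[X] = 0.23·10.9 + 0.55·2.2 + 0.22·9.9 = 5.895.

5.8950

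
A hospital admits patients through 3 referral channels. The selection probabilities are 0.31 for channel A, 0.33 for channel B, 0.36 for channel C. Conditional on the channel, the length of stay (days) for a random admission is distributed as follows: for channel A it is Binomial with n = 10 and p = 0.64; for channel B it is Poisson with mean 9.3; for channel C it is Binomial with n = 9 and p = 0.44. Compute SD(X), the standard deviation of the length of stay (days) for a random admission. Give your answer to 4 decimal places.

3.0812

Per component, A: μ=6.4, E[X²]=43.264; B: μ=9.3, E[X²]=95.79; C: μ=3.96, E[X²]=17.8992.
E[X] = 0.31·6.4 + 0.33·9.3 + 0.36·3.96 = 6.4786.
E[X²] = 0.31·43.264 + 0.33·95.79 + 0.36·17.8992 = 51.4663.
Var(X) = E[X²] − (E[X])² = 51.4663 − 41.9723 = 9.49399.
SD(X) = √9.49399 = 3.08123.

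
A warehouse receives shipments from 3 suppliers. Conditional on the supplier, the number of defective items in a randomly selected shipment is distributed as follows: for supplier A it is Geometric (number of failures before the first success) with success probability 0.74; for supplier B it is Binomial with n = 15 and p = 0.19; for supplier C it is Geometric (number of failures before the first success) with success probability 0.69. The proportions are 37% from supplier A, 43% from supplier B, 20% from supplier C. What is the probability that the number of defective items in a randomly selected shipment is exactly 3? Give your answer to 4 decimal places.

Conditional on each supplier, P(X = 3): A: 0.0130062; B: 0.248939; C: 0.0205558.
By total probability, P(X = 3) = 0.37·0.0130062 + 0.43·0.248939 + 0.2·0.0205558 = 0.115967.

0.1160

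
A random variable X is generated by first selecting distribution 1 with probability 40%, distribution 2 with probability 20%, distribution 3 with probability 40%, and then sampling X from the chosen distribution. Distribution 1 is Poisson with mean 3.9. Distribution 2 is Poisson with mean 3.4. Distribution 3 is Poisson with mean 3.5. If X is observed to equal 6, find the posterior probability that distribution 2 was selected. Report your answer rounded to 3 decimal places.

0.169

Likelihoods P(X=6 | ·): 1: 0.0989251; 2: 0.0716044; 3: 0.0770983.
Posterior ∝ prior × likelihood. Numerator for 2: 0.2·0.0716044 = 0.0143209.
Normalizing constant: 0.4·0.0989251 + 0.2·0.0716044 + 0.4·0.0770983 = 0.0847303.
P(2 | observation) = 0.0143209 / 0.0847303 = 0.169017.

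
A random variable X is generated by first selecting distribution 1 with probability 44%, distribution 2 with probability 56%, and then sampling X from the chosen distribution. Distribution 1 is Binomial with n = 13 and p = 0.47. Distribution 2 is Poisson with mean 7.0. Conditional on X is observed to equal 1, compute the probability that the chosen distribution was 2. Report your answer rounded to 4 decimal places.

Likelihoods P(X=1 | ·): 1: 0.00300159; 2: 0.00638317.
Posterior ∝ prior × likelihood. Numerator for 2: 0.56·0.00638317 = 0.00357458.
Normalizing constant: 0.44·0.00300159 + 0.56·0.00638317 = 0.00489528.
P(2 | observation) = 0.00357458 / 0.00489528 = 0.730209.

0.7302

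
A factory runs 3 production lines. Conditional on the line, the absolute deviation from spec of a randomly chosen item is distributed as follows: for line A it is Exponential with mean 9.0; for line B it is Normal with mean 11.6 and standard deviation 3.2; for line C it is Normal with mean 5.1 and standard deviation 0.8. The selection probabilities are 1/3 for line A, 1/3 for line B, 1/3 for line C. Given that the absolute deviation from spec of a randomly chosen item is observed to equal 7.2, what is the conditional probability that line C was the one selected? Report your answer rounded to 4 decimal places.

Likelihoods f(7.2 | ·): A: 0.0499254; B: 0.0484413; C: 0.0159052.
Posterior ∝ prior × likelihood. Numerator for C: 0.333333·0.0159052 = 0.00530174.
Normalizing constant: 0.333333·0.0499254 + 0.333333·0.0484413 + 0.333333·0.0159052 = 0.0380907.
P(C | observation) = 0.00530174 / 0.0380907 = 0.139187.

0.1392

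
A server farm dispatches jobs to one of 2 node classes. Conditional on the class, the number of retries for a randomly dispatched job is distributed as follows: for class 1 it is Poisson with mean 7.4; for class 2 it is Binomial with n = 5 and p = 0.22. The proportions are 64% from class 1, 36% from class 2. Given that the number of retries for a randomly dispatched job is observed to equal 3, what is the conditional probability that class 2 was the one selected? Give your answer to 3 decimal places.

0.469

Likelihoods P(X=3 | ·): 1: 0.0412824; 2: 0.0647824.
Posterior ∝ prior × likelihood. Numerator for 2: 0.36·0.0647824 = 0.0233217.
Normalizing constant: 0.64·0.0412824 + 0.36·0.0647824 = 0.0497424.
P(2 | observation) = 0.0233217 / 0.0497424 = 0.468849.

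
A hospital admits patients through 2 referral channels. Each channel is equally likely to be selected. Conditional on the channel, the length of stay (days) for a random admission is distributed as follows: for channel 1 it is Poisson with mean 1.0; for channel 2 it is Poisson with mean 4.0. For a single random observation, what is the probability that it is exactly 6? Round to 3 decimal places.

Conditional on each channel, P(X = 6): 1: 0.000510944; 2: 0.104196.
By total probability, P(X = 6) = 0.5·0.000510944 + 0.5·0.104196 = 0.0523533.

0.052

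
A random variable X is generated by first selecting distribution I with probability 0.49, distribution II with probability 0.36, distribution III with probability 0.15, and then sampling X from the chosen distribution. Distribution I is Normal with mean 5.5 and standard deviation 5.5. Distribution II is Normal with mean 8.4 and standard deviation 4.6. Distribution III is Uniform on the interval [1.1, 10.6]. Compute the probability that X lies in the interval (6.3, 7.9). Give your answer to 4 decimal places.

Conditional on each component, P(6.3 < X < 7.9): I: 0.11089; II: 0.132715; III: 0.168421.
By total probability, P(6.3 < X < 7.9) = 0.49·0.11089 + 0.36·0.132715 + 0.15·0.168421 = 0.127376.

0.1274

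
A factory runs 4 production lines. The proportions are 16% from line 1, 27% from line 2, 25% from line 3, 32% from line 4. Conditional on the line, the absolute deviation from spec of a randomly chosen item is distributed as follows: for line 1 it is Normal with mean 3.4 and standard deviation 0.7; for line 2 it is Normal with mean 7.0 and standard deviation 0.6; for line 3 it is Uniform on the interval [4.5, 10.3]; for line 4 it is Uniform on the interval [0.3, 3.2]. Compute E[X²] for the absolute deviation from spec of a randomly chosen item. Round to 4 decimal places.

For each component E[X²] = Var + (mean)², giving 1: 12.05; 2: 49.36; 3: 57.5633; 4: 3.76333.
Overall E[X²] = 0.16·12.05 + 0.27·49.36 + 0.25·57.5633 + 0.32·3.76333 = 30.8503.

30.8503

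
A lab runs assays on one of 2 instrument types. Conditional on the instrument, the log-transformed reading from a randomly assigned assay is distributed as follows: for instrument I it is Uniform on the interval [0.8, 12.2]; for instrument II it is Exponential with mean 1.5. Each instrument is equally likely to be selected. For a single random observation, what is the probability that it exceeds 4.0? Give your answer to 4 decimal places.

0.3944

Conditional on each instrument, P(X > 4.0): I: 0.719298; II: 0.0694835.
By total probability, P(X > 4.0) = 0.5·0.719298 + 0.5·0.0694835 = 0.394391.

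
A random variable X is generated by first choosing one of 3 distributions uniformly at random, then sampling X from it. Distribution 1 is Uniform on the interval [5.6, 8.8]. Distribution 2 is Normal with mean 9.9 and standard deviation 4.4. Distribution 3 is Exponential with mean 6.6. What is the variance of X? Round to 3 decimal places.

23.318

Per component, 1: μ=7.2, E[X²]=52.6933; 2: μ=9.9, E[X²]=117.37; 3: μ=6.6, E[X²]=87.12.
E[X] = 0.333333·7.2 + 0.333333·9.9 + 0.333333·6.6 = 7.9.
E[X²] = 0.333333·52.6933 + 0.333333·117.37 + 0.333333·87.12 = 85.7278.
Var(X) = E[X²] − (E[X])² = 85.7278 − 62.41 = 23.3178.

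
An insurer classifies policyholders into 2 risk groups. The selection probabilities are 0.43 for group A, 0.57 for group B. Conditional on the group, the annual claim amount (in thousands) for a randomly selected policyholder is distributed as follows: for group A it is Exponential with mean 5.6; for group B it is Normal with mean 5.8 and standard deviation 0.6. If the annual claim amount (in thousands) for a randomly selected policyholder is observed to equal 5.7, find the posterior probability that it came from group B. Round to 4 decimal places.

Likelihoods f(5.7 | ·): A: 0.0645301; B: 0.655733.
Posterior ∝ prior × likelihood. Numerator for B: 0.57·0.655733 = 0.373768.
Normalizing constant: 0.43·0.0645301 + 0.57·0.655733 = 0.401516.
P(B | observation) = 0.373768 / 0.401516 = 0.930892.

0.9309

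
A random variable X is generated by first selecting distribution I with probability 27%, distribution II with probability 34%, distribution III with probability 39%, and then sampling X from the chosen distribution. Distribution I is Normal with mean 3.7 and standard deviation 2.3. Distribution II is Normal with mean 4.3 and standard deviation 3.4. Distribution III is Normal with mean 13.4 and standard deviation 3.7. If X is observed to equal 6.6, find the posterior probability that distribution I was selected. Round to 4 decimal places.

0.3487

Likelihoods f(6.6 | ·): I: 0.0783363; II: 0.0933387; III: 0.0199187.
Posterior ∝ prior × likelihood. Numerator for I: 0.27·0.0783363 = 0.0211508.
Normalizing constant: 0.27·0.0783363 + 0.34·0.0933387 + 0.39·0.0199187 = 0.0606543.
P(I | observation) = 0.0211508 / 0.0606543 = 0.348711.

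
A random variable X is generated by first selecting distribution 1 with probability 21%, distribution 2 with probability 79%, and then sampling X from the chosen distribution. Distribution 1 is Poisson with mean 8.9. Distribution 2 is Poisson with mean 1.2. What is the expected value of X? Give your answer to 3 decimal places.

2.817

Component means — 1: 8.9; 2: 1.2.
E[X] = 0.21·8.9 + 0.79·1.2 = 2.817.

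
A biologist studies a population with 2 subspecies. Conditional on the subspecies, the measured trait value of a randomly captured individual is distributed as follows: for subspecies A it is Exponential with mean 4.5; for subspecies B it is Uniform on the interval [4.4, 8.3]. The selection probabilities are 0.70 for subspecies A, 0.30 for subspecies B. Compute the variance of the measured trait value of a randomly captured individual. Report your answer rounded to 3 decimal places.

Per component, A: μ=4.5, E[X²]=40.5; B: μ=6.35, E[X²]=41.59.
E[X] = 0.7·4.5 + 0.3·6.35 = 5.055.
E[X²] = 0.7·40.5 + 0.3·41.59 = 40.827.
Var(X) = E[X²] − (E[X])² = 40.827 − 25.553 = 15.274.

15.274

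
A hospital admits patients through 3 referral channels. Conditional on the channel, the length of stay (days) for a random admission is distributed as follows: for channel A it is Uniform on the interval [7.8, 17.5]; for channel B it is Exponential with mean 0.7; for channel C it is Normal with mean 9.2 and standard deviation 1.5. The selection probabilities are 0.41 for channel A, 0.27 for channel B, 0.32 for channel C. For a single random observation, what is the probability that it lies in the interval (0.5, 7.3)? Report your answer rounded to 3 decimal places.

0.165

Conditional on each channel, P(0.5 < X < 7.3): A: 0; B: 0.489512; C: 0.102637.
By total probability, P(0.5 < X < 7.3) = 0.41·0 + 0.27·0.489512 + 0.32·0.102637 = 0.165012.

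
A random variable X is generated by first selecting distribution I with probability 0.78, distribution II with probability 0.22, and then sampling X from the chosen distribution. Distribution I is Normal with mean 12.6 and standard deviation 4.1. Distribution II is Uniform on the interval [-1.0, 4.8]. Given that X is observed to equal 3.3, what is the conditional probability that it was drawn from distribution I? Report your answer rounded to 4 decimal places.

0.1325

Likelihoods f(3.3 | ·): I: 0.00742798; II: 0.172414.
Posterior ∝ prior × likelihood. Numerator for I: 0.78·0.00742798 = 0.00579382.
Normalizing constant: 0.78·0.00742798 + 0.22·0.172414 = 0.0437249.
P(I | observation) = 0.00579382 / 0.0437249 = 0.132506.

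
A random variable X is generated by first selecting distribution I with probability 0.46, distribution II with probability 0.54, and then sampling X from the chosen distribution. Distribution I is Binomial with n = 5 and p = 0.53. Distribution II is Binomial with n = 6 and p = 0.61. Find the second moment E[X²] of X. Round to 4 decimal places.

11.8077

For each component E[X²] = Var + (mean)², giving I: 8.268; II: 14.823.
Overall E[X²] = 0.46·8.268 + 0.54·14.823 = 11.8077.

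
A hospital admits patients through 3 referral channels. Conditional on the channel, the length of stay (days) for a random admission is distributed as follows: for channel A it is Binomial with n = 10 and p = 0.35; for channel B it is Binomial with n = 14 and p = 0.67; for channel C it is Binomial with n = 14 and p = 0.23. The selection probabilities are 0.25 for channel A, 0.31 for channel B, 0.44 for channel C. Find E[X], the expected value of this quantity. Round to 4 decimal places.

Component means — A: 3.5; B: 9.38; C: 3.22.
E[X] = 0.25·3.5 + 0.31·9.38 + 0.44·3.22 = 5.1996.

5.1996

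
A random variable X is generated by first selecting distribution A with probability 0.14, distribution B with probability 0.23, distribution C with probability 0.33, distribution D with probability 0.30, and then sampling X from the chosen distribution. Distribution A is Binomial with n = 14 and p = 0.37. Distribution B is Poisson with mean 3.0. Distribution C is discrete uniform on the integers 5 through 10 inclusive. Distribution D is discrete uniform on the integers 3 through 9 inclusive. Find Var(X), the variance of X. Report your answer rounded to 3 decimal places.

Per component, A: μ=5.18, E[X²]=30.0958; B: μ=3, E[X²]=12; C: μ=7.5, E[X²]=59.1667; D: μ=6, E[X²]=40.
E[X] = 0.14·5.18 + 0.23·3 + 0.33·7.5 + 0.3·6 = 5.6902.
E[X²] = 0.14·30.0958 + 0.23·12 + 0.33·59.1667 + 0.3·40 = 38.4984.
Var(X) = E[X²] − (E[X])² = 38.4984 − 32.3784 = 6.12004.

6.120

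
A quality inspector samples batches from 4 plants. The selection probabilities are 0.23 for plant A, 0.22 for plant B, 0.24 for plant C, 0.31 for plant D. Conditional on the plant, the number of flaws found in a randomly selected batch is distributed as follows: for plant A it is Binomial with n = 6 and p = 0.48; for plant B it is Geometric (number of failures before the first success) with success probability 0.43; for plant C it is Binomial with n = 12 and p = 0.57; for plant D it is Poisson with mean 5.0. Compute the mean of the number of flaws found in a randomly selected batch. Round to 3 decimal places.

Component means — A: 2.88; B: 1.32558; C: 6.84; D: 5.
E[X] = 0.23·2.88 + 0.22·1.32558 + 0.24·6.84 + 0.31·5 = 4.14563.

4.146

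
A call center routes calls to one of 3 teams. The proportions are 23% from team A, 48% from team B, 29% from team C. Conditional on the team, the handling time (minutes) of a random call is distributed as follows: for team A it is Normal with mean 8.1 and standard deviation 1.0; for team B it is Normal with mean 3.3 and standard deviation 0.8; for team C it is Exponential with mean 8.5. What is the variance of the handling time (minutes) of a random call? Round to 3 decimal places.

Per component, A: μ=8.1, E[X²]=66.61; B: μ=3.3, E[X²]=11.53; C: μ=8.5, E[X²]=144.5.
E[X] = 0.23·8.1 + 0.48·3.3 + 0.29·8.5 = 5.912.
E[X²] = 0.23·66.61 + 0.48·11.53 + 0.29·144.5 = 62.7597.
Var(X) = E[X²] − (E[X])² = 62.7597 − 34.9517 = 27.808.

27.808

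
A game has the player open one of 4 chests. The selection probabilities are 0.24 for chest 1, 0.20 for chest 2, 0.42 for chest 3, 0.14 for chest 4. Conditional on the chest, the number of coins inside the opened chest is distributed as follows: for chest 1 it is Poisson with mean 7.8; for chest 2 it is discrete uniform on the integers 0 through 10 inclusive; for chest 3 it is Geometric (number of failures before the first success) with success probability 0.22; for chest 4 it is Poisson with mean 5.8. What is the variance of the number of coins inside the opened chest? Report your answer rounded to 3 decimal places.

14.282

Per component, 1: μ=7.8, E[X²]=68.64; 2: μ=5, E[X²]=35; 3: μ=3.54545, E[X²]=28.686; 4: μ=5.8, E[X²]=39.44.
E[X] = 0.24·7.8 + 0.2·5 + 0.42·3.54545 + 0.14·5.8 = 5.17309.
E[X²] = 0.24·68.64 + 0.2·35 + 0.42·28.686 + 0.14·39.44 = 41.0433.
Var(X) = E[X²] − (E[X])² = 41.0433 − 26.7609 = 14.2824.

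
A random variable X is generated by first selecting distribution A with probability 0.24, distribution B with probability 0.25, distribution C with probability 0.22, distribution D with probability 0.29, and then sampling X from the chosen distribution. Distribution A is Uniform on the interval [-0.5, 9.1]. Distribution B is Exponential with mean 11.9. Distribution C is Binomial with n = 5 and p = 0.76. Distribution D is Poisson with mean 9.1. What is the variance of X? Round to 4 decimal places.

Per component, A: μ=4.3, E[X²]=26.17; B: μ=11.9, E[X²]=283.22; C: μ=3.8, E[X²]=15.352; D: μ=9.1, E[X²]=91.91.
E[X] = 0.24·4.3 + 0.25·11.9 + 0.22·3.8 + 0.29·9.1 = 7.482.
E[X²] = 0.24·26.17 + 0.25·283.22 + 0.22·15.352 + 0.29·91.91 = 107.117.
Var(X) = E[X²] − (E[X])² = 107.117 − 55.9803 = 51.1368.

51.1368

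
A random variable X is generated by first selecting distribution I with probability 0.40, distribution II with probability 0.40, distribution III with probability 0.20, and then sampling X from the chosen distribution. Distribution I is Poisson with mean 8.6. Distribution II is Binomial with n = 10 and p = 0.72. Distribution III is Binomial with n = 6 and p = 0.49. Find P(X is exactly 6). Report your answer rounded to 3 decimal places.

0.116

Conditional on each component, P(X = 6): I: 0.103449; II: 0.179823; III: 0.0138413.
By total probability, P(X = 6) = 0.4·0.103449 + 0.4·0.179823 + 0.2·0.0138413 = 0.116077.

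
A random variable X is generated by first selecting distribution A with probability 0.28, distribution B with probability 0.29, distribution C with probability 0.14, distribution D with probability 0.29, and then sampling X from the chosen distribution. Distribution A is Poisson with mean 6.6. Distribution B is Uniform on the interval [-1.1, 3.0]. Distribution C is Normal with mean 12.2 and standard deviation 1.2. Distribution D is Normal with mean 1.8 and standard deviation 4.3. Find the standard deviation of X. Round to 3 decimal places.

Per component, A: μ=6.6, E[X²]=50.16; B: μ=0.95, E[X²]=2.30333; C: μ=12.2, E[X²]=150.28; D: μ=1.8, E[X²]=21.73.
E[X] = 0.28·6.6 + 0.29·0.95 + 0.14·12.2 + 0.29·1.8 = 4.3535.
E[X²] = 0.28·50.16 + 0.29·2.30333 + 0.14·150.28 + 0.29·21.73 = 42.0537.
Var(X) = E[X²] − (E[X])² = 42.0537 − 18.953 = 23.1007.
SD(X) = √23.1007 = 4.80632.

4.806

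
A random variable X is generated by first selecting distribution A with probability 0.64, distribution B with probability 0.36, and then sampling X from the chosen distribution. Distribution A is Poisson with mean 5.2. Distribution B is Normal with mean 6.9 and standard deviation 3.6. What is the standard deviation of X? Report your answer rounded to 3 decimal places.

Per component, A: μ=5.2, E[X²]=32.24; B: μ=6.9, E[X²]=60.57.
E[X] = 0.64·5.2 + 0.36·6.9 = 5.812.
E[X²] = 0.64·32.24 + 0.36·60.57 = 42.4388.
Var(X) = E[X²] − (E[X])² = 42.4388 − 33.7793 = 8.65946.
SD(X) = √8.65946 = 2.9427.

2.943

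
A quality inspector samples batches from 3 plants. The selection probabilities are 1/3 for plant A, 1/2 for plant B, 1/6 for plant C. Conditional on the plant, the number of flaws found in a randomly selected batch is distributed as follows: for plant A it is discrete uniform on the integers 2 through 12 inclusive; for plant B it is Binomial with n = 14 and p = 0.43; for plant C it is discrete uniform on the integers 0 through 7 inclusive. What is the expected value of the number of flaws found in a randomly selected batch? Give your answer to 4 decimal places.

Component means — A: 7; B: 6.02; C: 3.5.
E[X] = 0.333333·7 + 0.5·6.02 + 0.166667·3.5 = 5.92667.

5.9267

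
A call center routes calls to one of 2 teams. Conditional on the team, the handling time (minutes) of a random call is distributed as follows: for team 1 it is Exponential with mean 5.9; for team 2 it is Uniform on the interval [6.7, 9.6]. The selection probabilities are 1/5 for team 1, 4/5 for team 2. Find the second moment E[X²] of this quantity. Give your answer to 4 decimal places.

For each component E[X²] = Var + (mean)², giving 1: 69.62; 2: 67.1233.
Overall E[X²] = 0.2·69.62 + 0.8·67.1233 = 67.6227.

67.6227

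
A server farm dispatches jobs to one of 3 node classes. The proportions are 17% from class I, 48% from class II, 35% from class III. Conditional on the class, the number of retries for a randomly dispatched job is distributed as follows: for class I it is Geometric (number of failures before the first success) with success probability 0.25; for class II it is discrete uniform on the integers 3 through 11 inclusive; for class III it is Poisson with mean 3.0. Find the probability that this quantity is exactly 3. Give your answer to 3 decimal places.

Conditional on each class, P(X = 3): I: 0.105469; II: 0.111111; III: 0.224042.
By total probability, P(X = 3) = 0.17·0.105469 + 0.48·0.111111 + 0.35·0.224042 = 0.149678.

0.150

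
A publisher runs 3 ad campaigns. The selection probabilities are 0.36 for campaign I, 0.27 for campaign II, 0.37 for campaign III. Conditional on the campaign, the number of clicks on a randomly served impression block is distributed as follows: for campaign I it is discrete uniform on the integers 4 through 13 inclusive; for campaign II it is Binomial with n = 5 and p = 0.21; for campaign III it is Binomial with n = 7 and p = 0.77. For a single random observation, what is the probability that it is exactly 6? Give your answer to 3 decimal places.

Conditional on each campaign, P(X = 6): I: 0.1; II: 0; III: 0.33556.
By total probability, P(X = 6) = 0.36·0.1 + 0.27·0 + 0.37·0.33556 = 0.160157.

0.160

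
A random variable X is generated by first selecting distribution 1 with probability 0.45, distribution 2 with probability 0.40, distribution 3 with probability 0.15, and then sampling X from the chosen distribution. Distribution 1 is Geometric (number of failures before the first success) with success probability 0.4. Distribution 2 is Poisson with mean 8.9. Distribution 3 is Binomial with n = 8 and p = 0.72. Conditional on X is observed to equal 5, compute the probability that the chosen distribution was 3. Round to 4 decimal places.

0.4753

Likelihoods P(X=5 | ·): 1: 0.031104; 2: 0.063467; 3: 0.237862.
Posterior ∝ prior × likelihood. Numerator for 3: 0.15·0.237862 = 0.0356793.
Normalizing constant: 0.45·0.031104 + 0.4·0.063467 + 0.15·0.237862 = 0.0750629.
P(3 | observation) = 0.0356793 / 0.0750629 = 0.475325.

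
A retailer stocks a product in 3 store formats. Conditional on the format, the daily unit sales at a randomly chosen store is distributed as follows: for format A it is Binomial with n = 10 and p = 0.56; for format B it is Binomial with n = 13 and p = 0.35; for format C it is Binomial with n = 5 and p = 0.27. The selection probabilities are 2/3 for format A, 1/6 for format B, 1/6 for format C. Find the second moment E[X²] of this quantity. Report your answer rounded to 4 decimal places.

26.9607

For each component E[X²] = Var + (mean)², giving A: 33.824; B: 23.66; C: 2.808.
Overall E[X²] = 0.666667·33.824 + 0.166667·23.66 + 0.166667·2.808 = 26.9607.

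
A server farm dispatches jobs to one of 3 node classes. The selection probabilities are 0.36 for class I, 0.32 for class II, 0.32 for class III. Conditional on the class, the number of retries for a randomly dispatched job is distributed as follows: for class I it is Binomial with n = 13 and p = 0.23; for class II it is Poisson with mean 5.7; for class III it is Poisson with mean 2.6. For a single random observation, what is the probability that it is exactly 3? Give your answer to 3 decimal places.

0.194

Conditional on each class, P(X = 3): I: 0.254951; II: 0.103275; III: 0.217572.
By total probability, P(X = 3) = 0.36·0.254951 + 0.32·0.103275 + 0.32·0.217572 = 0.194453.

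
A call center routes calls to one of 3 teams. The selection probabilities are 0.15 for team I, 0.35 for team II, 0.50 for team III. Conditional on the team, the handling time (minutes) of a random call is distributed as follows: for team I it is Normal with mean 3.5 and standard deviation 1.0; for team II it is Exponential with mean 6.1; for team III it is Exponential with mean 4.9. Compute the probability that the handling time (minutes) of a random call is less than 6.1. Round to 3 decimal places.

Conditional on each team, P(X < 6.1): I: 0.995339; II: 0.632121; III: 0.71203.
By total probability, P(X < 6.1) = 0.15·0.995339 + 0.35·0.632121 + 0.5·0.71203 = 0.726558.

0.727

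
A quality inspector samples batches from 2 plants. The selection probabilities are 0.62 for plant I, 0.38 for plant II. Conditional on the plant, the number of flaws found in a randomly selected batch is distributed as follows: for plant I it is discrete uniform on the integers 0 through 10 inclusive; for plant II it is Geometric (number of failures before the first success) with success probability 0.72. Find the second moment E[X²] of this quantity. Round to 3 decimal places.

For each component E[X²] = Var + (mean)², giving I: 35; II: 0.691358.
Overall E[X²] = 0.62·35 + 0.38·0.691358 = 21.9627.

21.963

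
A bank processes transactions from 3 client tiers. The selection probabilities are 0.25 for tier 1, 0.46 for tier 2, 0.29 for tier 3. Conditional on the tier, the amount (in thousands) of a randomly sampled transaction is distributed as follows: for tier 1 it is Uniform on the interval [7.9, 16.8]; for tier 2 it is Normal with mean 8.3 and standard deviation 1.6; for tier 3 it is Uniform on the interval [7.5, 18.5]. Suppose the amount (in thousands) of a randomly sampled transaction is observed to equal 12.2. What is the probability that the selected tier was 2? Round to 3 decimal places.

0.097

Likelihoods f(12.2 | ·): 1: 0.11236; 2: 0.0127829; 3: 0.0909091.
Posterior ∝ prior × likelihood. Numerator for 2: 0.46·0.0127829 = 0.00588014.
Normalizing constant: 0.25·0.11236 + 0.46·0.0127829 + 0.29·0.0909091 = 0.0603337.
P(2 | observation) = 0.00588014 / 0.0603337 = 0.0974604.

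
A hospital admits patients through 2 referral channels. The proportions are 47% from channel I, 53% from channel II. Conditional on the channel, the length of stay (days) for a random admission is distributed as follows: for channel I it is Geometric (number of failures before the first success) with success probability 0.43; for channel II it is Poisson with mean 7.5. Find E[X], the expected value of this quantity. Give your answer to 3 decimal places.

Component means — I: 1.32558; II: 7.5.
E[X] = 0.47·1.32558 + 0.53·7.5 = 4.59802.

4.598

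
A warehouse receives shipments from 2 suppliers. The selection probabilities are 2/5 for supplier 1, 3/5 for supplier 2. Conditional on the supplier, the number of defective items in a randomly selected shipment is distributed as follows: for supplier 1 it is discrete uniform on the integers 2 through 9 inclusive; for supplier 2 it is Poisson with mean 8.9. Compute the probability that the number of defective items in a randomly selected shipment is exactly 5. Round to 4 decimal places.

Conditional on each supplier, P(X = 5): 1: 0.125; 2: 0.063467.
By total probability, P(X = 5) = 0.4·0.125 + 0.6·0.063467 = 0.0880802.

0.0881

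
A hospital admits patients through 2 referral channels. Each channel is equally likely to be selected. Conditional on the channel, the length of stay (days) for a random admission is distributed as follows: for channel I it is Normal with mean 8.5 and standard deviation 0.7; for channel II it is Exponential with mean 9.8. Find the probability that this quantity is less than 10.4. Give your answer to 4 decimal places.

Conditional on each channel, P(X < 10.4): I: 0.996679; II: 0.653968.
By total probability, P(X < 10.4) = 0.5·0.996679 + 0.5·0.653968 = 0.825324.

0.8253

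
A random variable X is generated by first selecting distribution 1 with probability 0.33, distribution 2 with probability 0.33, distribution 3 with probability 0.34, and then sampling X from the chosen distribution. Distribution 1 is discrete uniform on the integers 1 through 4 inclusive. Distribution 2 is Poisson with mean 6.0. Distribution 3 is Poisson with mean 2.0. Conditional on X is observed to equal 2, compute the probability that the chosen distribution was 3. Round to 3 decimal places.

0.486

Likelihoods P(X=2 | ·): 1: 0.25; 2: 0.0446175; 3: 0.270671.
Posterior ∝ prior × likelihood. Numerator for 3: 0.34·0.270671 = 0.092028.
Normalizing constant: 0.33·0.25 + 0.33·0.0446175 + 0.34·0.270671 = 0.189252.
P(3 | observation) = 0.092028 / 0.189252 = 0.486273.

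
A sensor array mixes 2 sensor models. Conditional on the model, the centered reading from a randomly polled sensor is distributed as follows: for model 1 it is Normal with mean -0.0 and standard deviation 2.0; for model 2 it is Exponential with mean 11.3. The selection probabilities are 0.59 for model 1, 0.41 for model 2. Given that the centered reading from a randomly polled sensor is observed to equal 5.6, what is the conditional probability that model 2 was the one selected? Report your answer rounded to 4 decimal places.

Likelihoods f(5.6 | ·): 1: 0.00395773; 2: 0.0539133.
Posterior ∝ prior × likelihood. Numerator for 2: 0.41·0.0539133 = 0.0221045.
Normalizing constant: 0.59·0.00395773 + 0.41·0.0539133 = 0.0244395.
P(2 | observation) = 0.0221045 / 0.0244395 = 0.904456.

0.9045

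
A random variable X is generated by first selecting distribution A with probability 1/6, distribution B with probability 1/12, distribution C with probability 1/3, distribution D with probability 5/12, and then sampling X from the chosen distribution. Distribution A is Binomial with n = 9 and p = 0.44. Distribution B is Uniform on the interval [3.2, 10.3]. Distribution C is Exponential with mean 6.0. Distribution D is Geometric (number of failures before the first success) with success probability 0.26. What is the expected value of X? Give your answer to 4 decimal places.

Component means — A: 3.96; B: 6.75; C: 6; D: 2.84615.
E[X] = 0.166667·3.96 + 0.0833333·6.75 + 0.333333·6 + 0.416667·2.84615 = 4.4084.

4.4084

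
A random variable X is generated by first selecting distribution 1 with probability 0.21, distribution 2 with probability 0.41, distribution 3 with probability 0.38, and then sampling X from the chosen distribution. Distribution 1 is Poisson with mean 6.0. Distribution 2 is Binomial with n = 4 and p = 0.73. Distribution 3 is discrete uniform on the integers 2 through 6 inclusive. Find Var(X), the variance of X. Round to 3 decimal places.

3.661

Per component, 1: μ=6, E[X²]=42; 2: μ=2.92, E[X²]=9.3148; 3: μ=4, E[X²]=18.
E[X] = 0.21·6 + 0.41·2.92 + 0.38·4 = 3.9772.
E[X²] = 0.21·42 + 0.41·9.3148 + 0.38·18 = 19.4791.
Var(X) = E[X²] − (E[X])² = 19.4791 − 15.8181 = 3.66095.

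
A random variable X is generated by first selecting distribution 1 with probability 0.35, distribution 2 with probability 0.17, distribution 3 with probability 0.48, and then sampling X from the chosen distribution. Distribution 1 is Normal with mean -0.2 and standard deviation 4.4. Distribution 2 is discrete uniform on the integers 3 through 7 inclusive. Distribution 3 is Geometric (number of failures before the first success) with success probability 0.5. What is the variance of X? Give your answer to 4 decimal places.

Per component, 1: μ=-0.2, E[X²]=19.4; 2: μ=5, E[X²]=27; 3: μ=1, E[X²]=3.
E[X] = 0.35·-0.2 + 0.17·5 + 0.48·1 = 1.26.
E[X²] = 0.35·19.4 + 0.17·27 + 0.48·3 = 12.82.
Var(X) = E[X²] − (E[X])² = 12.82 − 1.5876 = 11.2324.

11.2324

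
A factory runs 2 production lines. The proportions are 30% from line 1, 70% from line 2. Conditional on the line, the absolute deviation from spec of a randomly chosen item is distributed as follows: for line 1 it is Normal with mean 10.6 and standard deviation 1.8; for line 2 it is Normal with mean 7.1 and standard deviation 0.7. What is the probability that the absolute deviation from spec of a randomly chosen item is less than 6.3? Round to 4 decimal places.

Conditional on each line, P(X < 6.3): 1: 0.00844971; 2: 0.126549.
By total probability, P(X < 6.3) = 0.3·0.00844971 + 0.7·0.126549 = 0.0911192.

0.0911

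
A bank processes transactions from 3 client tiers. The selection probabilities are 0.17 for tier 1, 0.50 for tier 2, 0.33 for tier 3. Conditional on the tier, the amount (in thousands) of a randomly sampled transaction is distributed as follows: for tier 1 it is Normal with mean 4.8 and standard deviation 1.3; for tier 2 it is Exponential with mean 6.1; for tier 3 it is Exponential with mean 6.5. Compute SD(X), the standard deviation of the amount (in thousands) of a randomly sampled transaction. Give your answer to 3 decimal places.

5.759

Per component, 1: μ=4.8, E[X²]=24.73; 2: μ=6.1, E[X²]=74.42; 3: μ=6.5, E[X²]=84.5.
E[X] = 0.17·4.8 + 0.5·6.1 + 0.33·6.5 = 6.011.
E[X²] = 0.17·24.73 + 0.5·74.42 + 0.33·84.5 = 69.2991.
Var(X) = E[X²] − (E[X])² = 69.2991 − 36.1321 = 33.167.
SD(X) = √33.167 = 5.75908.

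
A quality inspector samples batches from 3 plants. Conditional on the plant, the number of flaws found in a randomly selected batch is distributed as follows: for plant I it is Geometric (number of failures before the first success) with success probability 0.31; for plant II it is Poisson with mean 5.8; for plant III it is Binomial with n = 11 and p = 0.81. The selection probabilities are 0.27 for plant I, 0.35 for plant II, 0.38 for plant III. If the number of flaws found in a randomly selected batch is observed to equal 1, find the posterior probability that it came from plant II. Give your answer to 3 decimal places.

Likelihoods P(X=1 | ·): I: 0.2139; II: 0.0175598; III: 5.46278e-07.
Posterior ∝ prior × likelihood. Numerator for II: 0.35·0.0175598 = 0.00614594.
Normalizing constant: 0.27·0.2139 + 0.35·0.0175598 + 0.38·5.46278e-07 = 0.0638991.
P(II | observation) = 0.00614594 / 0.0638991 = 0.0961818.

0.096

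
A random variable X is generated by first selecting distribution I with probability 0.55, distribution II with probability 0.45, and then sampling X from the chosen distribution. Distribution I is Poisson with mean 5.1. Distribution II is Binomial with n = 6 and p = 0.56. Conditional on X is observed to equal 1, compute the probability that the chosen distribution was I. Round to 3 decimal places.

0.407

Likelihoods P(X=1 | ·): I: 0.0310934; II: 0.0554119.
Posterior ∝ prior × likelihood. Numerator for I: 0.55·0.0310934 = 0.0171014.
Normalizing constant: 0.55·0.0310934 + 0.45·0.0554119 = 0.0420367.
P(I | observation) = 0.0171014 / 0.0420367 = 0.40682.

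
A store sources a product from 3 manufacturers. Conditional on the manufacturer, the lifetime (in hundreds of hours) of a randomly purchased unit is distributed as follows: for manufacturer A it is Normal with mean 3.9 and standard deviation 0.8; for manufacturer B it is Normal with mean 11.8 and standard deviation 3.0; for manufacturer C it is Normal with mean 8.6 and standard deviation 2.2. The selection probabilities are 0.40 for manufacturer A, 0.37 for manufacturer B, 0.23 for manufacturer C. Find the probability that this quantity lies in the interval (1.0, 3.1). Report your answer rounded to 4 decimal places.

0.0654

Conditional on each manufacturer, P(1.0 < X < 3.1): A: 0.158511; B: 0.0017067; C: 0.00593405.
By total probability, P(1.0 < X < 3.1) = 0.4·0.158511 + 0.37·0.0017067 + 0.23·0.00593405 = 0.0654006.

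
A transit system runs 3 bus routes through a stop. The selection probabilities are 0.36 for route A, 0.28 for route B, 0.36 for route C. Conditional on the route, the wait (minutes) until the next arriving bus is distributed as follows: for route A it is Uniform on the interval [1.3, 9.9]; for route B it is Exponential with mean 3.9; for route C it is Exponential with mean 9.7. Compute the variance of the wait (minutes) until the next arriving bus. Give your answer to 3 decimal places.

Per component, A: μ=5.6, E[X²]=37.5233; B: μ=3.9, E[X²]=30.42; C: μ=9.7, E[X²]=188.18.
E[X] = 0.36·5.6 + 0.28·3.9 + 0.36·9.7 = 6.6.
E[X²] = 0.36·37.5233 + 0.28·30.42 + 0.36·188.18 = 89.7708.
Var(X) = E[X²] − (E[X])² = 89.7708 − 43.56 = 46.2108.

46.211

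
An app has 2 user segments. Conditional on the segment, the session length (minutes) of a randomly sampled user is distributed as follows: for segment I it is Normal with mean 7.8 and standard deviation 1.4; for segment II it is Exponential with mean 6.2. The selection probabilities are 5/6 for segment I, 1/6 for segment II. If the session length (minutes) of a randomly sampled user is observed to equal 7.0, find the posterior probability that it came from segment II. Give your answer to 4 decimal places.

Likelihoods f(7.0 | ·): I: 0.242034; II: 0.0521526.
Posterior ∝ prior × likelihood. Numerator for II: 0.166667·0.0521526 = 0.0086921.
Normalizing constant: 0.833333·0.242034 + 0.166667·0.0521526 = 0.210387.
P(II | observation) = 0.0086921 / 0.210387 = 0.0413147.

0.0413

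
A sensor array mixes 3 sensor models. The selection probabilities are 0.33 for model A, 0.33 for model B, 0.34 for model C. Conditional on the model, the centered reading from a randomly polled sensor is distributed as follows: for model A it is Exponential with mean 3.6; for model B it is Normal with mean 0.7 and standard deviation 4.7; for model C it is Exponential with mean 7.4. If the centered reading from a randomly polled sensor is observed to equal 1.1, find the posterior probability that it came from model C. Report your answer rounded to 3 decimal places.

0.293

Likelihoods f(1.1 | ·): A: 0.204643; B: 0.0845745; C: 0.116469.
Posterior ∝ prior × likelihood. Numerator for C: 0.34·0.116469 = 0.0395995.
Normalizing constant: 0.33·0.204643 + 0.33·0.0845745 + 0.34·0.116469 = 0.135041.
P(C | observation) = 0.0395995 / 0.135041 = 0.29324.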